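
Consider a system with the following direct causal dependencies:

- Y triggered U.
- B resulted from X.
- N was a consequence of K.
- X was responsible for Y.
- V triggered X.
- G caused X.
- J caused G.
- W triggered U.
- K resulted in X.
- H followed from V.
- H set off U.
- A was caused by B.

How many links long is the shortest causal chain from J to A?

Shortest chain: J → G → X → B → A.

4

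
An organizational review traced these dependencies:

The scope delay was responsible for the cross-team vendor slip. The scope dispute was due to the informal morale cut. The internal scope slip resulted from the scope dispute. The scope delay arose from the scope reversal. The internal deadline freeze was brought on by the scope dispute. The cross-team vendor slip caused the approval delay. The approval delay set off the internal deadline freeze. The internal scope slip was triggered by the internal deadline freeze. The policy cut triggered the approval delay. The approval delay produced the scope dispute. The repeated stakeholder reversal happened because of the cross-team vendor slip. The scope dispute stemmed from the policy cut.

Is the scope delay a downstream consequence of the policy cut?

The policy cut leads to the approval delay, the scope dispute, the internal deadline freeze, the internal scope slip; the scope delay is not among them.

No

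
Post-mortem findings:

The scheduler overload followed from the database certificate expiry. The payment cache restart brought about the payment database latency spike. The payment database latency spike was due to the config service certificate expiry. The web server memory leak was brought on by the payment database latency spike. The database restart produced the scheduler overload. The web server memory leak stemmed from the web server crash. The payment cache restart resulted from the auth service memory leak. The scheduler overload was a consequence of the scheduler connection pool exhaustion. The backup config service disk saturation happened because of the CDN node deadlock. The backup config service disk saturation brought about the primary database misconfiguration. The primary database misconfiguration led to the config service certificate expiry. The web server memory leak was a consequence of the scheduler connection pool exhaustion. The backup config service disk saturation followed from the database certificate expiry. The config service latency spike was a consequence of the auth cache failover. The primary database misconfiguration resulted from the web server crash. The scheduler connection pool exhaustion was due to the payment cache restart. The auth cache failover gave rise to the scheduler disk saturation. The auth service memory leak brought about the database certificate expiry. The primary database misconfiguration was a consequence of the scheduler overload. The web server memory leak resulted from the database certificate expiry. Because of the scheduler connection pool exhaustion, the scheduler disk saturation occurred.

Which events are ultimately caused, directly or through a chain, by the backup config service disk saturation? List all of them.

the config service certificate expiry, the payment database latency spike, the primary database misconfiguration, the web server memory leak

Direct effects: the primary database misconfiguration.
2 steps out: the config service certificate expiry.
3 steps out: the payment database latency spike.
4 steps out: the web server memory leak.
Not reachable from it: the auth service memory leak, the payment cache restart, the auth cache failover, the scheduler connection pool exhaustion, the scheduler disk saturation, the CDN node deadlock, the config service latency spike, the database certificate expiry, the database restart, the web server crash, the scheduler overload.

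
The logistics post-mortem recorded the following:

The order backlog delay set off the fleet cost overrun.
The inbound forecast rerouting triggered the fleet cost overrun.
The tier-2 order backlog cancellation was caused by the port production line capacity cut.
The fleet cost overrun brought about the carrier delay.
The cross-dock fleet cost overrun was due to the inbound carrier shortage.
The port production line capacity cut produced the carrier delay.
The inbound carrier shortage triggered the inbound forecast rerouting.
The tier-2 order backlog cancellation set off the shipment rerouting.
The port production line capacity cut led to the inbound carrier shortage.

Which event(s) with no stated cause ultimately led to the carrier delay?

Tracing upstream from the carrier delay: the carrier delay ← the port production line capacity cut.
A separate upstream branch: the carrier delay ← the fleet cost overrun ← the order backlog delay.
Each of those chain origins has no stated cause.

the order backlog delay, the port production line capacity cut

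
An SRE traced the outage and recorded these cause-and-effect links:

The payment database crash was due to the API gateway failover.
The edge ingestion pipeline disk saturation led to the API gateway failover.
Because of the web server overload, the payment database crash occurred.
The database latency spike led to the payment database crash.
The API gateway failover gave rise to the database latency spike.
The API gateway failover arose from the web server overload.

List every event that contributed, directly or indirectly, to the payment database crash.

Immediate causes of the payment database crash: the web server overload, the API gateway failover, the database latency spike.
Further upstream: the edge ingestion pipeline disk saturation.

the API gateway failover, the database latency spike, the edge ingestion pipeline disk saturation, the web server overload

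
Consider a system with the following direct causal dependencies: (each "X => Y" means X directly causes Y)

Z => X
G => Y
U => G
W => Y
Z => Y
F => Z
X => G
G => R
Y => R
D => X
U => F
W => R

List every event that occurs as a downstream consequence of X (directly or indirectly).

G, R, Y

Direct effects: G.
2 steps out: Y, R.
Not reachable from it: U, F, Z, D, W.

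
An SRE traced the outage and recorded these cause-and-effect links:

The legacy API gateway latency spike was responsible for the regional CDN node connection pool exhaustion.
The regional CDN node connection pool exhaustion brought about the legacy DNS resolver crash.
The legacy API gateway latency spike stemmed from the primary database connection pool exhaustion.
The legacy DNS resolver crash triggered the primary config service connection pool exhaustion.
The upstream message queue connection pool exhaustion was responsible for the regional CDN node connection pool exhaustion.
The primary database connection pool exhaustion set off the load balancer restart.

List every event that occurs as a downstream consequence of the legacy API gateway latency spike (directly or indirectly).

Direct effects: the regional CDN node connection pool exhaustion.
2 steps out: the legacy DNS resolver crash.
3 steps out: the primary config service connection pool exhaustion.
Not reachable from it: the primary database connection pool exhaustion, the load balancer restart, the upstream message queue connection pool exhaustion.

the legacy DNS resolver crash, the primary config service connection pool exhaustion, the regional CDN node connection pool exhaustion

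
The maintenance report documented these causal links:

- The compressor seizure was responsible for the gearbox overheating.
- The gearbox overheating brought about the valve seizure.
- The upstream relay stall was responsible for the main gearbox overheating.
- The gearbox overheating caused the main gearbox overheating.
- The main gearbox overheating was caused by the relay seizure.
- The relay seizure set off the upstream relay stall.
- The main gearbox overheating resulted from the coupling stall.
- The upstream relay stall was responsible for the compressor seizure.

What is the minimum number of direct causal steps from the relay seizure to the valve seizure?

4

Shortest chain: the relay seizure → the upstream relay stall → the compressor seizure → the gearbox overheating → the valve seizure.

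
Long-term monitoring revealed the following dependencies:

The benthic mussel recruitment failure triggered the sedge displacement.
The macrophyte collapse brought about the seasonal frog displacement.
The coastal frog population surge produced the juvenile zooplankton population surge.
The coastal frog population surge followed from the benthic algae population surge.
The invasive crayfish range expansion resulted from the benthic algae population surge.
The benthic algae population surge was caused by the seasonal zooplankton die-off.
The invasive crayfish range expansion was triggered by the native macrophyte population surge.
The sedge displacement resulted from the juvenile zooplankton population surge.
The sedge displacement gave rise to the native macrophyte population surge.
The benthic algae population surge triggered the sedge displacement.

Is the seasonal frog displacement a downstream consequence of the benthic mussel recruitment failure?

The benthic mussel recruitment failure leads to the sedge displacement, the native macrophyte population surge, the invasive crayfish range expansion; the seasonal frog displacement is not among them.

No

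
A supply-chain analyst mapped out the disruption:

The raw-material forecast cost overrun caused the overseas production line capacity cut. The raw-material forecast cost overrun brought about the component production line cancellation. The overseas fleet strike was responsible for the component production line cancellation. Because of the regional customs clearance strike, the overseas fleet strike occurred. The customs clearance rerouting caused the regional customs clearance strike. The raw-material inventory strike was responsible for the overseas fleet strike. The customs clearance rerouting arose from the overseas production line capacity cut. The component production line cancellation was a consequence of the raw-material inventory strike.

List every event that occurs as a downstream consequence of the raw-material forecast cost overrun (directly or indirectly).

Direct effects: the overseas production line capacity cut, the component production line cancellation.
2 steps out: the customs clearance rerouting.
3 steps out: the regional customs clearance strike.
4 steps out: the overseas fleet strike.
Not reachable from it: the raw-material inventory strike.

the component production line cancellation, the customs clearance rerouting, the overseas fleet strike, the overseas production line capacity cut, the regional customs clearance strike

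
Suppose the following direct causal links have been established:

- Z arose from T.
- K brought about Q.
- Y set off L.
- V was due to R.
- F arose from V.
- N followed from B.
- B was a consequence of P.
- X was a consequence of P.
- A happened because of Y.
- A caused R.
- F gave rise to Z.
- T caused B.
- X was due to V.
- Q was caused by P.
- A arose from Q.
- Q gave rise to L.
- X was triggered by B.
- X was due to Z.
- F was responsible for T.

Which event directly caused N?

B

Upstream contributors include P, K, Q, Y, A, R, V, F, T, but only B feeds directly into N.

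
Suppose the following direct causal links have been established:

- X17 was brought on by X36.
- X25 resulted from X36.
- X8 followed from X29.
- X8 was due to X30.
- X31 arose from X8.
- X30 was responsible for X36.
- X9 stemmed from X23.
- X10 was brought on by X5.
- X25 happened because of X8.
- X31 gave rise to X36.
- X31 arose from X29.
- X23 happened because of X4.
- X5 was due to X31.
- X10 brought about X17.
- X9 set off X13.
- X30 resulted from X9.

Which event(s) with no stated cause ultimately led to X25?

Tracing upstream from X25: X25 ← X8 ← X29.
A separate upstream branch: X25 ← X8 ← X30 ← X9 ← X23 ← X4.
Each of those chain origins has no stated cause.

X29, X4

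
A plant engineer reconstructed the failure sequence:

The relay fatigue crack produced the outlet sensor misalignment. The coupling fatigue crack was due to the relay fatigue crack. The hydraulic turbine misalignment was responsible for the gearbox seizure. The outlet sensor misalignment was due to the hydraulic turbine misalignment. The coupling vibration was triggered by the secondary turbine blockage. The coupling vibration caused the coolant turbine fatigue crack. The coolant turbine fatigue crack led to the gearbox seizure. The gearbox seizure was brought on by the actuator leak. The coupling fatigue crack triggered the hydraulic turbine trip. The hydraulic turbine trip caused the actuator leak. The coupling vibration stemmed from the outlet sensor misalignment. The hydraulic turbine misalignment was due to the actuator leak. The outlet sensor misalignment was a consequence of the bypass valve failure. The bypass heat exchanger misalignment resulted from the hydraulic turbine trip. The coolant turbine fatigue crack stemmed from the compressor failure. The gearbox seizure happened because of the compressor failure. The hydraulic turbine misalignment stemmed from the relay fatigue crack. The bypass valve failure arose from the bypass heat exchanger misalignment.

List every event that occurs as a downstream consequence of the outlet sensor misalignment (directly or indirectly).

Direct effects: the coupling vibration.
2 steps out: the coolant turbine fatigue crack.
3 steps out: the gearbox seizure.
Not reachable from it: the secondary turbine blockage, the relay fatigue crack, the coupling fatigue crack, the hydraulic turbine trip, the bypass heat exchanger misalignment, the actuator leak, the bypass valve failure, the hydraulic turbine misalignment, the compressor failure.

the coolant turbine fatigue crack, the coupling vibration, the gearbox seizure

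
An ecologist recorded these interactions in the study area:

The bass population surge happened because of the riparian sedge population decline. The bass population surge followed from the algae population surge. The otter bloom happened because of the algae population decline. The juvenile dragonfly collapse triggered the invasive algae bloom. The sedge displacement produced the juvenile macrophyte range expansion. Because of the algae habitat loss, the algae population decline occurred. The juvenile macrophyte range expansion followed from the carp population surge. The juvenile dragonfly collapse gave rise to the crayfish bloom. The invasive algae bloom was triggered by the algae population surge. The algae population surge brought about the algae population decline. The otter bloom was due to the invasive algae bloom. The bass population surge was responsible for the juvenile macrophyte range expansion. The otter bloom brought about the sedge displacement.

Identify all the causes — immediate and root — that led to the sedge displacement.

the algae habitat loss, the algae population decline, the algae population surge, the invasive algae bloom, the juvenile dragonfly collapse, the otter bloom

Immediate cause of the sedge displacement: the otter bloom.
Further upstream: the juvenile dragonfly collapse, the algae population surge, the algae habitat loss, the invasive algae bloom, the algae population decline.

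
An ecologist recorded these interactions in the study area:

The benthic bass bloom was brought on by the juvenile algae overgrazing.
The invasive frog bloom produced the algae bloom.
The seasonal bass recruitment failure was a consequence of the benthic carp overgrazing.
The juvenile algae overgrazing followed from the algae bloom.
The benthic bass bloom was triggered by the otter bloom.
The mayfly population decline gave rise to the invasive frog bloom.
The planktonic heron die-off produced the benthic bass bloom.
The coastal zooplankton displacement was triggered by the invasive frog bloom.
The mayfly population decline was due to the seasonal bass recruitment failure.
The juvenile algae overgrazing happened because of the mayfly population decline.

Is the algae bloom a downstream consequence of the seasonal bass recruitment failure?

There is a causal chain: the seasonal bass recruitment failure → the mayfly population decline → the invasive frog bloom → the algae bloom.

Yes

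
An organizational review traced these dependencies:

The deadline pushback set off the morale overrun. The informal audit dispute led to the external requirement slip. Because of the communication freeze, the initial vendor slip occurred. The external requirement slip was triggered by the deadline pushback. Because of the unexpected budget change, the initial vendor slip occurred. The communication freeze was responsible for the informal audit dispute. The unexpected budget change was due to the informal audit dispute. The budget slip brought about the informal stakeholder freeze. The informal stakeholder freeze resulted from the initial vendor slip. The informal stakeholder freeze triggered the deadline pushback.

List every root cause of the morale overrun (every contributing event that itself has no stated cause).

the budget slip, the communication freeze

Tracing upstream from the morale overrun: the morale overrun ← the deadline pushback ← the informal stakeholder freeze ← the initial vendor slip ← the communication freeze.
A separate upstream branch: the morale overrun ← the deadline pushback ← the informal stakeholder freeze ← the budget slip.
Each of those chain origins has no stated cause.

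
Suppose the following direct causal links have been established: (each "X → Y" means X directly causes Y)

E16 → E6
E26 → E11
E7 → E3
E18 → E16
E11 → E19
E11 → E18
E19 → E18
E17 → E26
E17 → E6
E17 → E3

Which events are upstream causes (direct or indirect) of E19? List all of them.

Immediate cause of E19: E11.
Further upstream: E17, E26.

E11, E17, E26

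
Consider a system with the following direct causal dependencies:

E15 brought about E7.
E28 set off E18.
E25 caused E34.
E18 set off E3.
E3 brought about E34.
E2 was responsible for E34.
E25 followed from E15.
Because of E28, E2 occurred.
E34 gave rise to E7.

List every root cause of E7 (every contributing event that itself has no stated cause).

E15, E28

Tracing upstream from E7: E7 ← E34 ← E2 ← E28.
A separate upstream branch: E7 ← E15.
Each of those chain origins has no stated cause.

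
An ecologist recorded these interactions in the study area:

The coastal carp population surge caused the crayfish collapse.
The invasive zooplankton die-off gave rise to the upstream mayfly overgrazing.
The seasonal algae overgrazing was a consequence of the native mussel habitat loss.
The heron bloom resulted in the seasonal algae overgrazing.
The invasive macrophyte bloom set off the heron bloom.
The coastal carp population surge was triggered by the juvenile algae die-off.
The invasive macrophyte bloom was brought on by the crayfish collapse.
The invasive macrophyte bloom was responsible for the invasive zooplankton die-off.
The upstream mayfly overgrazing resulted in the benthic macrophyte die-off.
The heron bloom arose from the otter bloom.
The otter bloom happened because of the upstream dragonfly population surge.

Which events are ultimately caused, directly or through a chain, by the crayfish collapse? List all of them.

Direct effects: the invasive macrophyte bloom.
2 steps out: the invasive zooplankton die-off, the heron bloom.
3 steps out: the seasonal algae overgrazing, the upstream mayfly overgrazing.
4 steps out: the benthic macrophyte die-off.
Not reachable from it: the upstream dragonfly population surge, the juvenile algae die-off, the native mussel habitat loss, the otter bloom, the coastal carp population surge.

the benthic macrophyte die-off, the heron bloom, the invasive macrophyte bloom, the invasive zooplankton die-off, the seasonal algae overgrazing, the upstream mayfly overgrazing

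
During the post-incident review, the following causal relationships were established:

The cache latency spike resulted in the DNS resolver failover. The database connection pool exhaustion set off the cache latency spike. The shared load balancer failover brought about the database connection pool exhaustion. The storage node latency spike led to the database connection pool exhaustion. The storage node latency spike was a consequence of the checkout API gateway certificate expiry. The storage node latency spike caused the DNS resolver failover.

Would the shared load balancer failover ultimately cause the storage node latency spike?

No

The shared load balancer failover leads to the database connection pool exhaustion, the cache latency spike, the DNS resolver failover; the storage node latency spike is not among them.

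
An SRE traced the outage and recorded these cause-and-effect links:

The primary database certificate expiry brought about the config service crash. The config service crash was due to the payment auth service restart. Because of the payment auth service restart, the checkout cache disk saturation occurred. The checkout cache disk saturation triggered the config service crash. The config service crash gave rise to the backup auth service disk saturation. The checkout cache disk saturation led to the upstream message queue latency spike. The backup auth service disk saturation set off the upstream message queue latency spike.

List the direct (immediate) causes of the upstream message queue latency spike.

Upstream contributors include the payment auth service restart, the config service crash, the primary database certificate expiry, but only the backup auth service disk saturation, the checkout cache disk saturation feed directly into the upstream message queue latency spike.

the backup auth service disk saturation, the checkout cache disk saturation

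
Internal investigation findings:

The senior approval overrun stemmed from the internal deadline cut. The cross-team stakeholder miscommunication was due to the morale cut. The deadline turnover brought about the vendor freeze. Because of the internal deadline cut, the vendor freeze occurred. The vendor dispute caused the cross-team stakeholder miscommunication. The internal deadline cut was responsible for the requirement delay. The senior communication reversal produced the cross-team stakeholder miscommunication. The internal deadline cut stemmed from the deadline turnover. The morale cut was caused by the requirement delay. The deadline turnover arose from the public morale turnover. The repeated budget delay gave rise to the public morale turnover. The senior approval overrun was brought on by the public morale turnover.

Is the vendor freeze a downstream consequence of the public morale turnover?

There is a causal chain: the public morale turnover → the deadline turnover → the vendor freeze.

Yes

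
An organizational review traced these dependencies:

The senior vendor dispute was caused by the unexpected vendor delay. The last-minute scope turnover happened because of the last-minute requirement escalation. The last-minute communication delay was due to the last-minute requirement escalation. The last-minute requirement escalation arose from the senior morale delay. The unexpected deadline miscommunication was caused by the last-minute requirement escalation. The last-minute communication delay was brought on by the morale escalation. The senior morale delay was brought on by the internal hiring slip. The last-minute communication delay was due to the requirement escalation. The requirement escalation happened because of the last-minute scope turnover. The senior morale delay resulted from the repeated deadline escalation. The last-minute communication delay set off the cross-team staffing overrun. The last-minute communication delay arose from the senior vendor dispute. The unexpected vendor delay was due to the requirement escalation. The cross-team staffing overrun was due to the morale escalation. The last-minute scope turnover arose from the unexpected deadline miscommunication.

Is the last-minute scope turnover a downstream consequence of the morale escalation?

No

The morale escalation leads to the last-minute communication delay, the cross-team staffing overrun; the last-minute scope turnover is not among them.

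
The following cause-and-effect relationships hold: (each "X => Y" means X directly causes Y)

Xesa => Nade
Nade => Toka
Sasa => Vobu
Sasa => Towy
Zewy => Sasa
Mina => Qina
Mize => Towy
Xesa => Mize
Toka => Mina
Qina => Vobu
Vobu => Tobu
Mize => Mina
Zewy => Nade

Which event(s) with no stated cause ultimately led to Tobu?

Xesa, Zewy

Tracing upstream from Tobu: Tobu ← Vobu ← Sasa ← Zewy.
A separate upstream branch: Tobu ← Vobu ← Qina ← Mina ← Mize ← Xesa.
Each of those chain origins has no stated cause.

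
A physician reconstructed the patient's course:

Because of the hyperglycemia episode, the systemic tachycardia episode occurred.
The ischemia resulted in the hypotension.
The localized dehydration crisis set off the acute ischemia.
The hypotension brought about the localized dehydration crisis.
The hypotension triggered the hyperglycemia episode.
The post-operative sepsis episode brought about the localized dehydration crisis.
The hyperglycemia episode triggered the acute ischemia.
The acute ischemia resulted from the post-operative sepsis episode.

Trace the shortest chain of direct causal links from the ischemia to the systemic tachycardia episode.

the ischemia → the hypotension → the hyperglycemia episode → the systemic tachycardia episode

the ischemia → the hypotension
the hypotension → the hyperglycemia episode
the hyperglycemia episode → the systemic tachycardia episode
Length: 3 steps.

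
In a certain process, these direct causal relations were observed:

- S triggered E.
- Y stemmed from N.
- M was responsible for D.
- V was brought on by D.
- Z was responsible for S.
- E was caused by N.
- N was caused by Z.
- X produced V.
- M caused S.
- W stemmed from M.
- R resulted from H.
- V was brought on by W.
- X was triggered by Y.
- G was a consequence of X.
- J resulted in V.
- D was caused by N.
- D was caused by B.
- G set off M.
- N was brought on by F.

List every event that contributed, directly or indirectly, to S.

Immediate causes of S: Z, M.
Further upstream: F, N, Y, X, G.

F, G, M, N, X, Y, Z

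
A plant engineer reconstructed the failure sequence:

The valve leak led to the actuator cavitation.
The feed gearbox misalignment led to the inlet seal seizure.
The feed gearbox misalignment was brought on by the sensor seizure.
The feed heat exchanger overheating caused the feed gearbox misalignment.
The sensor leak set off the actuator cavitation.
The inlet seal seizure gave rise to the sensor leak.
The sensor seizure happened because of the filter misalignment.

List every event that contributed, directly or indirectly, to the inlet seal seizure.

the feed gearbox misalignment, the feed heat exchanger overheating, the filter misalignment, the sensor seizure

Immediate cause of the inlet seal seizure: the feed gearbox misalignment.
Further upstream: the filter misalignment, the feed heat exchanger overheating, the sensor seizure.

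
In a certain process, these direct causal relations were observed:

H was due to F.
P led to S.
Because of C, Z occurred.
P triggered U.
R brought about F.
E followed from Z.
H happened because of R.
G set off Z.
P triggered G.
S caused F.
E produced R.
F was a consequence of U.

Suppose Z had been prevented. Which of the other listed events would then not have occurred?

Downstream of Z: E, R, F, H.
Of those, still caused via another path: F, H.
The remainder have no surviving cause.

E, R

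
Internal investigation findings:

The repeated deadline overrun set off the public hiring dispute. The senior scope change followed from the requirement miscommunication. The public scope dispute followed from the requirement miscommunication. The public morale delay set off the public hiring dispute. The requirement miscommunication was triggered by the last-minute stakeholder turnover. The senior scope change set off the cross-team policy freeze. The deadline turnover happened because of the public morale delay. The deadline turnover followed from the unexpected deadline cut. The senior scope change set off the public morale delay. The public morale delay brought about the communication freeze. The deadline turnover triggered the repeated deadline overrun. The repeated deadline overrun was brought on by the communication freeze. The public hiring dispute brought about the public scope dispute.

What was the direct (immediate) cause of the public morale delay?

the senior scope change

Upstream contributors include the last-minute stakeholder turnover, the requirement miscommunication, but only the senior scope change feeds directly into the public morale delay.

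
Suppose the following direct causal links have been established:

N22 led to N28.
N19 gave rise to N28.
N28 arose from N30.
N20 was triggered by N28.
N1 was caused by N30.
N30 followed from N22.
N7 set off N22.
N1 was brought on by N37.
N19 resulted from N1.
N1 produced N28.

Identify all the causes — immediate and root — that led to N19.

Immediate cause of N19: N1.
Further upstream: N7, N22, N30, N37.

N1, N22, N30, N37, N7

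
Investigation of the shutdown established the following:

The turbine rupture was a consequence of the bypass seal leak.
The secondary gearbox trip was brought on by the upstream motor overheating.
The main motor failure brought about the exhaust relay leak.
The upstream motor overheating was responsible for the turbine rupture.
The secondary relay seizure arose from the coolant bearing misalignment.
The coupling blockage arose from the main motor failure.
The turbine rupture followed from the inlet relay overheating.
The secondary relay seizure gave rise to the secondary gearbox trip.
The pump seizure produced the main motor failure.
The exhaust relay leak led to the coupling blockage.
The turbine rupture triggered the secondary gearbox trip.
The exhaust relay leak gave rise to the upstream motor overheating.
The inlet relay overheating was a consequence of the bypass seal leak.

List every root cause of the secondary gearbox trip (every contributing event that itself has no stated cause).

the bypass seal leak, the coolant bearing misalignment, the pump seizure

Tracing upstream from the secondary gearbox trip: the secondary gearbox trip ← the upstream motor overheating ← the exhaust relay leak ← the main motor failure ← the pump seizure.
A separate upstream branch: the secondary gearbox trip ← the secondary relay seizure ← the coolant bearing misalignment.
A separate upstream branch: the secondary gearbox trip ← the turbine rupture ← the bypass seal leak.
Each of those chain origins has no stated cause.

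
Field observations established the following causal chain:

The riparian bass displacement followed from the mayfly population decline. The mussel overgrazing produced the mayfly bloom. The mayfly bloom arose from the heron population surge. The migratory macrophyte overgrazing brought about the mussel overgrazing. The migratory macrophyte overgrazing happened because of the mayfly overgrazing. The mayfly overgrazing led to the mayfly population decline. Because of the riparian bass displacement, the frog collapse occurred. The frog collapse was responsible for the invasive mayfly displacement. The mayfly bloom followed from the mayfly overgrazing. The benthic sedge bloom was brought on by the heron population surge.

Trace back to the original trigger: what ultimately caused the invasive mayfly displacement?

the mayfly overgrazing

Tracing upstream from the invasive mayfly displacement: the invasive mayfly displacement ← the frog collapse ← the riparian bass displacement ← the mayfly population decline ← the mayfly overgrazing.
The mayfly overgrazing has no stated cause, so it is the root.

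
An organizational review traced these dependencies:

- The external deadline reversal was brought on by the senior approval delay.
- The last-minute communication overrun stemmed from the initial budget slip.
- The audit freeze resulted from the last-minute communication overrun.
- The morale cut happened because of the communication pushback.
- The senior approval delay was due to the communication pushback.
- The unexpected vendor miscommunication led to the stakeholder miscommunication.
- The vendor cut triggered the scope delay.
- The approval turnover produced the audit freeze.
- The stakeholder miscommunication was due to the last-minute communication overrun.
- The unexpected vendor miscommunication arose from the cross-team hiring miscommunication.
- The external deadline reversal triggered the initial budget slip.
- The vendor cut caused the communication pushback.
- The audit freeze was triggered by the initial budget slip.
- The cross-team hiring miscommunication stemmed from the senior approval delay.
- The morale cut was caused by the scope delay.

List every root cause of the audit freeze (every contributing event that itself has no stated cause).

the approval turnover, the vendor cut

Tracing upstream from the audit freeze: the audit freeze ← the initial budget slip ← the external deadline reversal ← the senior approval delay ← the communication pushback ← the vendor cut.
A separate upstream branch: the audit freeze ← the approval turnover.
Each of those chain origins has no stated cause.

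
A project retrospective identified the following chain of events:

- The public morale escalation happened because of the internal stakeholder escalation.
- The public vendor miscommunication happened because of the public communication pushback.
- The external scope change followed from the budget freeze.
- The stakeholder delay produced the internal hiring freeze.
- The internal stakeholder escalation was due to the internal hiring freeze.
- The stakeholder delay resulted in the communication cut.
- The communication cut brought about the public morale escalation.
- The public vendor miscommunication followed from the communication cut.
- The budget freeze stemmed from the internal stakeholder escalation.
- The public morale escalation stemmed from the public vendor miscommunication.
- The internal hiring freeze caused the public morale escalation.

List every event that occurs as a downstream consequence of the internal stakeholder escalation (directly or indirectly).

the budget freeze, the external scope change, the public morale escalation

Direct effects: the budget freeze, the public morale escalation.
2 steps out: the external scope change.
Not reachable from it: the stakeholder delay, the internal hiring freeze, the communication cut, the public vendor miscommunication, the public communication pushback.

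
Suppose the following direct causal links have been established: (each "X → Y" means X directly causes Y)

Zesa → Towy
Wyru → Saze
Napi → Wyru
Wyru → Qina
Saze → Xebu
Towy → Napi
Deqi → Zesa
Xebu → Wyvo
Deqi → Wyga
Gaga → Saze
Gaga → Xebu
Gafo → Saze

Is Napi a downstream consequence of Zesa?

Yes

There is a causal chain: Zesa → Towy → Napi.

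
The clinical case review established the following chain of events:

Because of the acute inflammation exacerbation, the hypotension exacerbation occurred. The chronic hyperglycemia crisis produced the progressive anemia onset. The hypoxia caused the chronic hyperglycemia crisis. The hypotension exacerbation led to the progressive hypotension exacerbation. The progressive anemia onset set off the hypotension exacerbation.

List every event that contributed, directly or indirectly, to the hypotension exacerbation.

Immediate causes of the hypotension exacerbation: the progressive anemia onset, the acute inflammation exacerbation.
Further upstream: the hypoxia, the chronic hyperglycemia crisis.

the acute inflammation exacerbation, the chronic hyperglycemia crisis, the hypoxia, the progressive anemia onset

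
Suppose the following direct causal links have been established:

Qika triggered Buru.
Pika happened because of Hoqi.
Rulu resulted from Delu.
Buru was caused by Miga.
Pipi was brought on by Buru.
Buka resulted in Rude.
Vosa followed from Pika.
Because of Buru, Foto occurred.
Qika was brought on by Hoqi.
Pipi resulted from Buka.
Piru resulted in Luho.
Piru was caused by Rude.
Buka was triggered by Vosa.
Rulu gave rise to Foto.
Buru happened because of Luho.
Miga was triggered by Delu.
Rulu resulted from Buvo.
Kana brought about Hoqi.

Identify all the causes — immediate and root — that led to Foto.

Immediate causes of Foto: Buru, Rulu.
Further upstream: Kana, Buvo, Hoqi, Pika, Qika, Vosa, Buka, Rude, Delu, Piru, Luho, Miga.

Buka, Buru, Buvo, Delu, Hoqi, Kana, Luho, Miga, Pika, Piru, Qika, Rude, Rulu, Vosa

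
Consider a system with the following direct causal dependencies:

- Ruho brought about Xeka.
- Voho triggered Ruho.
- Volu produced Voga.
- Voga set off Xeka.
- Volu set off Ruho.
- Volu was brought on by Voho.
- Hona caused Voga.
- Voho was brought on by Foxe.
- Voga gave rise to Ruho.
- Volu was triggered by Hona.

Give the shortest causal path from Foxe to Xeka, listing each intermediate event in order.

Foxe → Voho → Ruho → Xeka

Foxe → Voho
Voho → Ruho
Ruho → Xeka
Length: 3 steps.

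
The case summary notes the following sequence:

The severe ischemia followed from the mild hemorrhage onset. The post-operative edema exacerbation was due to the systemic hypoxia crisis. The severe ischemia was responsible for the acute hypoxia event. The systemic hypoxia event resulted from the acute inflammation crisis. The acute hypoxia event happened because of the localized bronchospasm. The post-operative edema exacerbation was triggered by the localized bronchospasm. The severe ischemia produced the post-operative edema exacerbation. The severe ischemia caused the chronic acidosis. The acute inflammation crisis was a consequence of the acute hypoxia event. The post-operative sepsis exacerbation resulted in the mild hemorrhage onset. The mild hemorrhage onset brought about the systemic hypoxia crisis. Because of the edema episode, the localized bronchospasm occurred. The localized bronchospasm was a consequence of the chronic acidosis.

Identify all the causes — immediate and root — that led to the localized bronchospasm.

Immediate causes of the localized bronchospasm: the chronic acidosis, the edema episode.
Further upstream: the post-operative sepsis exacerbation, the mild hemorrhage onset, the severe ischemia.

the chronic acidosis, the edema episode, the mild hemorrhage onset, the post-operative sepsis exacerbation, the severe ischemia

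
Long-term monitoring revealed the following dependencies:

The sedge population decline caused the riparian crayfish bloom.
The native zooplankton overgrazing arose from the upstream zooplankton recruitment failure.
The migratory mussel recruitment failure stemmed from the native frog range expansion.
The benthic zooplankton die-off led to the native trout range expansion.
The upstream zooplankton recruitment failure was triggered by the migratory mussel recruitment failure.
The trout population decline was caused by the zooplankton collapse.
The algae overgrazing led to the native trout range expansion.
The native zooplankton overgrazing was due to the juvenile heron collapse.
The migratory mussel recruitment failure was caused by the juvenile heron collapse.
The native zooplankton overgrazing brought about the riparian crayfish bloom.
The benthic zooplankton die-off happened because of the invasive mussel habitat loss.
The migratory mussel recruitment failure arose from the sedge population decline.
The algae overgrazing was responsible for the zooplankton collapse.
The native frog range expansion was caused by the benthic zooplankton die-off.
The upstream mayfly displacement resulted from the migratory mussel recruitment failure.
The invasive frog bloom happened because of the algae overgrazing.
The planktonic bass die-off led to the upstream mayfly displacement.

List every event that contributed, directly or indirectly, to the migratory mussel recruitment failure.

Immediate causes of the migratory mussel recruitment failure: the juvenile heron collapse, the native frog range expansion, the sedge population decline.
Further upstream: the invasive mussel habitat loss, the benthic zooplankton die-off.

the benthic zooplankton die-off, the invasive mussel habitat loss, the juvenile heron collapse, the native frog range expansion, the sedge population decline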